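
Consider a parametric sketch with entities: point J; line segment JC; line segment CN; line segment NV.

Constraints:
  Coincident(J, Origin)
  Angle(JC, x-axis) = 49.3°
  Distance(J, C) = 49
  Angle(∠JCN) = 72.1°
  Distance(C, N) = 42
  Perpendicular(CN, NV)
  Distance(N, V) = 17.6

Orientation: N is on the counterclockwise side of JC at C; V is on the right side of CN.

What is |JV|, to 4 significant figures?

69.65

J is at the origin; JC runs at 49.3° with length 49.0, so C = 49.0·(cos 49.3°, sin 49.3°) = (31.95, 37.15). ∠JCN = 72.1°, so CN runs at 49.3° + (180° − 72.1°) = 157.2° from the x-axis; with |CN| = 42.0, N = C + 42.0·(cos 157.2°, sin 157.2°) = (-6.765, 53.42). CN ⟂ NV; with |NV| = 17.6 on the right of CN, V = N + 17.6·(0.3875, 0.9219) = (0.05484, 69.65). Then |JV| = |V − J| = 69.65.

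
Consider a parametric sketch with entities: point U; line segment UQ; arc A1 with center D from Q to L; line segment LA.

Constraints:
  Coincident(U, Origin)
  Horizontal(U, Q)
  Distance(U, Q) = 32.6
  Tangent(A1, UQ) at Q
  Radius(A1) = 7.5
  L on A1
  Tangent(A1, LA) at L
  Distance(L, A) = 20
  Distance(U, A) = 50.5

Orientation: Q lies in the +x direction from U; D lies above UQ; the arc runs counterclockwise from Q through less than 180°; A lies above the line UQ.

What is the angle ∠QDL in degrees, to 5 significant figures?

80.491°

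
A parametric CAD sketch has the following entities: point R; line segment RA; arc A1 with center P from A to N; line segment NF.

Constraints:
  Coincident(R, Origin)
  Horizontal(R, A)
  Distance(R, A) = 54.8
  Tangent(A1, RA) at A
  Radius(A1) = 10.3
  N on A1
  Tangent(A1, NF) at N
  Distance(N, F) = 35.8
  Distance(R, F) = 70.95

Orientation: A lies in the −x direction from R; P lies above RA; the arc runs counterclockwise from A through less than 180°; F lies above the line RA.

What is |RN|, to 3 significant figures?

46.5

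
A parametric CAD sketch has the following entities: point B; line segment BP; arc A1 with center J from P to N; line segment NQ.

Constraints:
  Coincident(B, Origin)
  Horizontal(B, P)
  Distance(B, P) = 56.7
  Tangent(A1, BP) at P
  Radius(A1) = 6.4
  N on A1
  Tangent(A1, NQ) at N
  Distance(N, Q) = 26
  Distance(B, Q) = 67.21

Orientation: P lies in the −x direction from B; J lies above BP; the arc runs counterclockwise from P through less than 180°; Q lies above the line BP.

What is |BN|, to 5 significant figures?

51.284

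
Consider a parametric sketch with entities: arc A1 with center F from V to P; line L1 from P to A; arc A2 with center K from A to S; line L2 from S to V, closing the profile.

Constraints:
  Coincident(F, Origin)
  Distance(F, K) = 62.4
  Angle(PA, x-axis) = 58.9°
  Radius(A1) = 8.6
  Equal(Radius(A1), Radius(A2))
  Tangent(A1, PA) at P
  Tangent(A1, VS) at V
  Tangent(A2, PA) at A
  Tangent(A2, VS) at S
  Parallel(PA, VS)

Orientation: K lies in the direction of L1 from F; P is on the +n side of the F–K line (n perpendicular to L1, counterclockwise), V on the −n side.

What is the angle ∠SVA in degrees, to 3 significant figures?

15.4°

The slot axis is L1's direction at 58.9°, so u = (cos 58.9°, sin 58.9°) = (0.517, 0.856) and n = (−sin 58.9°, cos 58.9°) = (-0.856, 0.517). F is at the origin and K lies 62.4 along u from F, so K = 62.4·u = (32.2, 53.4). Tangency of A1 to both parallel lines with radius 8.6 puts P and V at F ± 8.6·n: P = (-7.36, 4.44), V = (7.36, -4.44). Equal radii place A and S the same way about K: A = K + 8.6·n = (24.9, 57.9), S = K − 8.6·n = (39.6, 49.0). Then cos ∠SVA = VS·VA / (|VS||VA|), giving 15.4°.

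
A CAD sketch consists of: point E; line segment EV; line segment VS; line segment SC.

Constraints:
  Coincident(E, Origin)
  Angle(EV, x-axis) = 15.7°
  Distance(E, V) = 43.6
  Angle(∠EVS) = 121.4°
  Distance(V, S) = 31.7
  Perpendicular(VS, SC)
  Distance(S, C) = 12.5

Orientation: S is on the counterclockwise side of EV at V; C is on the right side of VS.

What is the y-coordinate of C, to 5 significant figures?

38.933

∠EVS = 121.4°, so VS runs at 15.7° + (180° − 121.4°) = 74.300° from the x-axis; with |VS| = 31.7, S = V + 31.7·(cos 74.300°, sin 74.300°) = (50.551, 42.316). The perpendicularity gives SC at right angles to VS; with |SC| = 12.5 on the right of VS, C = S + 12.5·(0.96269, -0.27060) = (62.585, 38.933). So C.y = 38.933.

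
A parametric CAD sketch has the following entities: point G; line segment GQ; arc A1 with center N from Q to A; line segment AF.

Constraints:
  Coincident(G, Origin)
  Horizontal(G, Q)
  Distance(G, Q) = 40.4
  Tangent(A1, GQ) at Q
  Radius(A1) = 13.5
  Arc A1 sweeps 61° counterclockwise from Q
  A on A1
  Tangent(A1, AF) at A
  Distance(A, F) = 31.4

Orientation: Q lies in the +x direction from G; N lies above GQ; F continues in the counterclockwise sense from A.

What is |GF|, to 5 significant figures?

75.706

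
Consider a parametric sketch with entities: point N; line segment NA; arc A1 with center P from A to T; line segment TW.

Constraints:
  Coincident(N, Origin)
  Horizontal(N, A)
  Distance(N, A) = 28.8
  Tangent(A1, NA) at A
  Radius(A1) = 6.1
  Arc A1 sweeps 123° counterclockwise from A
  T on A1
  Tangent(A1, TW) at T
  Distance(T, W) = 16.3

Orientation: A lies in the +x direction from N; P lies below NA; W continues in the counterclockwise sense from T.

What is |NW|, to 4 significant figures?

39.92

N is at the origin; N and A share the same y with |NA| = 28.8 and A on the +x side, so A = (28.80, 0.000). A1 meets NA tangentially, so PA is at right angles to NA, so P = A + (0, -6.1) = (28.80, -6.100). On A1, A sits at bearing 90° from P; a 123° counterclockwise sweep puts T at bearing 213°, so T = P + 6.1·(cos 213°, sin 213°) = (23.68, -9.422). The tangent condition forces PT to be normal to TW, so TW runs along (−sin 213°, cos 213°); with |TW| = 16.3, W = (32.56, -23.09). Then |NW| = |W − N| = 39.92.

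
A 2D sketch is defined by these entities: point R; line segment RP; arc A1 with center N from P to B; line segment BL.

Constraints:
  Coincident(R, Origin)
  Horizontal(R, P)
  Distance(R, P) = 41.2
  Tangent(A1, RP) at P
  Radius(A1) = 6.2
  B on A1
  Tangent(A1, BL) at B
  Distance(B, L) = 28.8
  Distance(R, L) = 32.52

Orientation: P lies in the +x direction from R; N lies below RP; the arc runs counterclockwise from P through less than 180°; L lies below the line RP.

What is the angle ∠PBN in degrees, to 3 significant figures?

62.7°

Checks: |NB| = 6.200 ✓; ∠(NB, BL) = 90.00° ✓; |BL| = 28.80 ✓; |RL| = 32.52 ✓.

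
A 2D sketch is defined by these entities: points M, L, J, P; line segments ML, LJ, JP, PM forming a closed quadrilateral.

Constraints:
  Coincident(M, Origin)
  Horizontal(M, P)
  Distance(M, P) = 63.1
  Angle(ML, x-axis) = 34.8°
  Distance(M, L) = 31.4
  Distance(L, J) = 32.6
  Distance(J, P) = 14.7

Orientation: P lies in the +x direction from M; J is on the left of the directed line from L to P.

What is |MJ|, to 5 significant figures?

59.750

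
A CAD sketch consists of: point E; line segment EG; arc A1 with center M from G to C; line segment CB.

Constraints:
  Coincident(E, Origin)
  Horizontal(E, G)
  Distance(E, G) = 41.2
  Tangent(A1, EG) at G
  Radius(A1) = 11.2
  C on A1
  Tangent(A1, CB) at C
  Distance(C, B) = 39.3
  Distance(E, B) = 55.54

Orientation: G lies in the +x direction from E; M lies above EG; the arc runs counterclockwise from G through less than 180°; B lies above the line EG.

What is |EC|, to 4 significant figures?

53.21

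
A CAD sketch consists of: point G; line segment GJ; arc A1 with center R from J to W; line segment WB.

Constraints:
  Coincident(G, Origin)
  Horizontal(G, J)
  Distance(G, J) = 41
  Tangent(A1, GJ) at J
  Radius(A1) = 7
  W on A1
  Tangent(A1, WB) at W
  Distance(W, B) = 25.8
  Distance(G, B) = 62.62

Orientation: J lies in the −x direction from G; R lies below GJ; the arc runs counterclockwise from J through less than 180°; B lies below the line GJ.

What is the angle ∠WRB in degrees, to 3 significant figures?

74.8°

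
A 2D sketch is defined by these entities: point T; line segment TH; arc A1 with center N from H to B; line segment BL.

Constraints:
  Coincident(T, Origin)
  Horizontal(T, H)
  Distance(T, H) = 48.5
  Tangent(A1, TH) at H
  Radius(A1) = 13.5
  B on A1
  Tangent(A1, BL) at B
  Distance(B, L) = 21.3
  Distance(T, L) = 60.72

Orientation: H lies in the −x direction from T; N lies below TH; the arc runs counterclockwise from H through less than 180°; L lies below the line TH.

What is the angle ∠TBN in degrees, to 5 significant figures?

16.311°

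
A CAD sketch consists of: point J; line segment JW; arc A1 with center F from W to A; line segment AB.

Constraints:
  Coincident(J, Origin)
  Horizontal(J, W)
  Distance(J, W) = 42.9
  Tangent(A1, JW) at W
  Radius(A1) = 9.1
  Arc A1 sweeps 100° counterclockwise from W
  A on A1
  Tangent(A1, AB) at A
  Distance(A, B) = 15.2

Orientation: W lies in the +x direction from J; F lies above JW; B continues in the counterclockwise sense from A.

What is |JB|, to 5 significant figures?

55.504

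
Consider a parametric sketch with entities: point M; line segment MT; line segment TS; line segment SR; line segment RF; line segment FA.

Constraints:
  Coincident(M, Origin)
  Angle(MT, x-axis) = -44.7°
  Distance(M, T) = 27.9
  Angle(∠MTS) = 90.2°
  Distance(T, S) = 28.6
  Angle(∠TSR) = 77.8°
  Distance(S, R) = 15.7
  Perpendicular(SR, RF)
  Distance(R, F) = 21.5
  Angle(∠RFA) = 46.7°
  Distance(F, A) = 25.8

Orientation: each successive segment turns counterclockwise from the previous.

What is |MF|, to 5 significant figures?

17.646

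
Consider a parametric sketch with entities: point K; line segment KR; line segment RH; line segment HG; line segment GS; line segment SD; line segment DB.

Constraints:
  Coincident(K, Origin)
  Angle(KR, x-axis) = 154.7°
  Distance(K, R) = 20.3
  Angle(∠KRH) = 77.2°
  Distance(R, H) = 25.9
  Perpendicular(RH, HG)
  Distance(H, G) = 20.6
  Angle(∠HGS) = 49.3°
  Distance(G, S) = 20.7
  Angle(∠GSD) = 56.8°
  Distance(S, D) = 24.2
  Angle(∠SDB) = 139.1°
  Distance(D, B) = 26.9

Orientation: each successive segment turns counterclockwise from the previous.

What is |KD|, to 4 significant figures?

34.86

K is at the origin; KR runs at 154.7° with length 20.3, so R = (-18.35, 8.675). ∠KRH = 77.2° gives RH at -102.5° from the x-axis; with |RH| = 25.9, H = (-23.96, -16.61). RH is perpendicular to HG, so HG runs at -12.50°; with |HG| = 20.6, G = (-3.847, -21.07). ∠HGS = 49.3° gives GS at 118.2° from the x-axis; with |GS| = 20.7, S = (-13.63, -2.826). ∠GSD = 56.8° gives SD at -118.6° from the x-axis; with |SD| = 24.2, D = (-25.21, -24.07). Then |KD| = |D − K| = 34.86.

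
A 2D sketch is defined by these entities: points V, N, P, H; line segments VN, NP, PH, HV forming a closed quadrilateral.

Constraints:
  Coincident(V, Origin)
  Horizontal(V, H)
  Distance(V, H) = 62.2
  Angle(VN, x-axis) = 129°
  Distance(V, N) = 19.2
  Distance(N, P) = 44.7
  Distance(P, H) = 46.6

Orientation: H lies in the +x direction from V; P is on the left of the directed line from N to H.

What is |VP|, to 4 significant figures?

43.64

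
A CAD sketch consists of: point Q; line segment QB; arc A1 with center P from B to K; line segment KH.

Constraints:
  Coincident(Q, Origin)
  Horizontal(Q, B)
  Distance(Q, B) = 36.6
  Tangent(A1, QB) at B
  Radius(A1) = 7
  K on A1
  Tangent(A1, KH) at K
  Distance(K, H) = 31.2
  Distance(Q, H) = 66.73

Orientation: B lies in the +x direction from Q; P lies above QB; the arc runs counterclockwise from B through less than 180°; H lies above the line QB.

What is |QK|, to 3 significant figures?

42.4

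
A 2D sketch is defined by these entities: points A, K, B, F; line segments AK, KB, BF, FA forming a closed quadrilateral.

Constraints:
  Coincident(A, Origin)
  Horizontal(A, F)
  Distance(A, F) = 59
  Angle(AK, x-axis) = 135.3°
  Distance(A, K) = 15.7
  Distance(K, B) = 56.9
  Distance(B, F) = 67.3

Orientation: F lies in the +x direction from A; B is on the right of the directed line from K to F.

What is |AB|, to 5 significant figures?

43.431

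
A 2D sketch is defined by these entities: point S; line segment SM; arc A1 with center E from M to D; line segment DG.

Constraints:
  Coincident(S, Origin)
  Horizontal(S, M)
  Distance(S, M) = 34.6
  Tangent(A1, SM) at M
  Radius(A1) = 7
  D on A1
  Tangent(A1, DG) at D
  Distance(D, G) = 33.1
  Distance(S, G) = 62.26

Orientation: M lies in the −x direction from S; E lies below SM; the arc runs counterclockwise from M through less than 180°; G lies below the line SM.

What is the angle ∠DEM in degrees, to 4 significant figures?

74.92°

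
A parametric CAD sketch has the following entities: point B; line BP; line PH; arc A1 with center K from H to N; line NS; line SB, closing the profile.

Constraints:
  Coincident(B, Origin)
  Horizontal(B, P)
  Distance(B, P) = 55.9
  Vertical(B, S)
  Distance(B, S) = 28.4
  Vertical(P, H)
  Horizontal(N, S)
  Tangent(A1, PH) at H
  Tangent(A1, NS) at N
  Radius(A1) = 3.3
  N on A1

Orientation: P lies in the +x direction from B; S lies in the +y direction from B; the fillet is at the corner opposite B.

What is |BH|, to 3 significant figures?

61.3

B is at the origin; B and P share the same y with |BP| = 55.9 and P on the +x side, so P = (55.9, 0.00). B and S share the same x with |BS| = 28.4 and S on the +y side, so S = (0.00, 28.4). The virtual corner opposite B is at (55.9, 28.4). Since A1 is tangent to PH there, KH ⟂ PH and since A1 is tangent to NS there, KN ⟂ NS, with radius 3.3, so the center K sits 3.3 in from both sides at K = (52.6, 25.1). That places the tangent points at H = (55.9, 25.1) on PH and N = (52.6, 28.4) on NS. Then |BH| = |H − B| = 61.3.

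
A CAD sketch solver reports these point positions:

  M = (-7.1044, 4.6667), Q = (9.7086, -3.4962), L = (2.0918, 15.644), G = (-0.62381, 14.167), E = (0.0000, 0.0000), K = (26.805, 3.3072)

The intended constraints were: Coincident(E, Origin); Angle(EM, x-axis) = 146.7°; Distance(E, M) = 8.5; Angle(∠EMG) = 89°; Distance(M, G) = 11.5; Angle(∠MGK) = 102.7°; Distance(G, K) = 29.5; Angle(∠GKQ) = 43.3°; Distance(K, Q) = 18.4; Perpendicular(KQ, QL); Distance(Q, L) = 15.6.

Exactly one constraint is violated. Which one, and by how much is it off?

Distance(Q, L) = 15.6 — off by 5.00.

E = (0.00, 0.00) ✓; EM at 146.7° ✓; |EM| = 8.500 ✓; ∠EMG = 89.00° ✓; |MG| = 11.50 ✓; ∠MGK = 102.7° ✓; |GK| = 29.50 ✓; ∠GKQ = 43.30° ✓; |KQ| = 18.40 ✓; ∠(KQ, QL) = 90.00° ✓; |QL| = 20.60 ✗.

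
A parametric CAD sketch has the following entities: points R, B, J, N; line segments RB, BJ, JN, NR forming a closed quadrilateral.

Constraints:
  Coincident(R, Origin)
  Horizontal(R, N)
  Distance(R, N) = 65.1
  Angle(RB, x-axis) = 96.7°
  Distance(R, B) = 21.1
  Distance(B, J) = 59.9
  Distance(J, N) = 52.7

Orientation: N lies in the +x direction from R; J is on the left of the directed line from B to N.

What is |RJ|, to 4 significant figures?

70.78

R is at the origin; R and N share the same y with |RN| = 65.1 and N in +x, so N = (65.1, 0). RB runs at 96.7° with |RB| = 21.1, so B = (-2.462, 20.96). J is determined by |BJ| = 59.9 and |JN| = 52.7 together: it lies at the intersection of circle(B, 59.9) and circle(N, 52.7). With |BN| = 70.74, the foot of the radical line on BN is 41.10 from B and the perpendicular offset is √(59.9² − 41.10²) = 43.58. Taking the left-of-BN solution: J = (49.70, 50.40).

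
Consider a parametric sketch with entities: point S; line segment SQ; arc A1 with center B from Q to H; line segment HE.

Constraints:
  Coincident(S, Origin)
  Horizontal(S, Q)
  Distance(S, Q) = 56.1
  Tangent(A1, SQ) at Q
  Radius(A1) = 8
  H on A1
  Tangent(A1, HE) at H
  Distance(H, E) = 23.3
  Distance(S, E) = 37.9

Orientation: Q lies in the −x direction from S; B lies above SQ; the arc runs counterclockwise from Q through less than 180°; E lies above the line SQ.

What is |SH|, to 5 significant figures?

50.760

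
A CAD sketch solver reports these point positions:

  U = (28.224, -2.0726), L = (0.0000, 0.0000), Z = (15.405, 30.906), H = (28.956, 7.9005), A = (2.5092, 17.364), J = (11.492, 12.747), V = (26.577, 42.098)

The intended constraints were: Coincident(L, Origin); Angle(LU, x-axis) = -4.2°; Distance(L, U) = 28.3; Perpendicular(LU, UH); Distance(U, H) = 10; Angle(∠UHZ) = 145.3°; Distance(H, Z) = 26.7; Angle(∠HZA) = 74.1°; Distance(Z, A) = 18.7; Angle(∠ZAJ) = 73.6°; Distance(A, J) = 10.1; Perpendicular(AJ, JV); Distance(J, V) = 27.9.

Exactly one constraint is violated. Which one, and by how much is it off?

Distance(J, V) = 27.9 — off by 5.10.

L = (0.00, 0.00) ✓; LU at -4.200° ✓; |LU| = 28.30 ✓; ∠(LU, UH) = 90.00° ✓; |UH| = 10.00 ✓; ∠UHZ = 145.3° ✓; |HZ| = 26.70 ✓; ∠HZA = 74.10° ✓; |ZA| = 18.70 ✓; ∠ZAJ = 73.60° ✓; |AJ| = 10.10 ✓; ∠(AJ, JV) = 90.00° ✓; |JV| = 33.00 ✗.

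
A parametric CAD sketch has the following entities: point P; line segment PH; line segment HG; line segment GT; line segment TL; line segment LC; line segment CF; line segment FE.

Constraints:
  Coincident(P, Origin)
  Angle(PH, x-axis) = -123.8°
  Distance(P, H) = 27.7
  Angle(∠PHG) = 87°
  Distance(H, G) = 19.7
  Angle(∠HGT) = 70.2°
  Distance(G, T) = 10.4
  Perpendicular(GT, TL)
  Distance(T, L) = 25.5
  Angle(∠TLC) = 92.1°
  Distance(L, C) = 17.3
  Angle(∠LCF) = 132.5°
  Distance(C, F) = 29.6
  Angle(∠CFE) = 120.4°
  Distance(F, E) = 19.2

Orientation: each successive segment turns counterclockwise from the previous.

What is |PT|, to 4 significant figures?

23.16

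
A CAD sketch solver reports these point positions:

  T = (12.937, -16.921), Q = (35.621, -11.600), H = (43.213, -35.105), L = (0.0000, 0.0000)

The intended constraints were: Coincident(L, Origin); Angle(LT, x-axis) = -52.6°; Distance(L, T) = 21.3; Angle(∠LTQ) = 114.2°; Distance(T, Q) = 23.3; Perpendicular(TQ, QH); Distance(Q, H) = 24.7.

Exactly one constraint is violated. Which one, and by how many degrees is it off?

Perpendicular(TQ, QH) — off by 4.70°.

L = (0.00, 0.00) ✓; LT at -52.60° ✓; |LT| = 21.30 ✓; ∠LTQ = 114.2° ✓; |TQ| = 23.30 ✓; ∠(TQ, QH) = 85.30° ✗; |QH| = 24.70 ✓.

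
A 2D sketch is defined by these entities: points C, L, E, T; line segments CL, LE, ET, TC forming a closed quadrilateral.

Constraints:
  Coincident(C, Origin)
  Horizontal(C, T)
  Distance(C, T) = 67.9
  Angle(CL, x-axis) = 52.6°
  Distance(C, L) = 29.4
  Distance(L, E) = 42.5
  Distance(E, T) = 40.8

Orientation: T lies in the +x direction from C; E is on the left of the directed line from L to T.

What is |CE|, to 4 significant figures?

69.46

C is at the origin; CT is horizontal with |CT| = 67.9 and T in +x, so T = (67.9, 0). CL runs at 52.6° with |CL| = 29.4, so L = (17.86, 23.36). E is determined by |LE| = 42.5 and |ET| = 40.8 together: it lies at the intersection of circle(L, 42.5) and circle(T, 40.8). With |LT| = 55.23, the foot of the radical line on LT is 28.89 from L and the perpendicular offset is √(42.5² − 28.89²) = 31.17. Taking the left-of-LT solution: E = (57.22, 39.38).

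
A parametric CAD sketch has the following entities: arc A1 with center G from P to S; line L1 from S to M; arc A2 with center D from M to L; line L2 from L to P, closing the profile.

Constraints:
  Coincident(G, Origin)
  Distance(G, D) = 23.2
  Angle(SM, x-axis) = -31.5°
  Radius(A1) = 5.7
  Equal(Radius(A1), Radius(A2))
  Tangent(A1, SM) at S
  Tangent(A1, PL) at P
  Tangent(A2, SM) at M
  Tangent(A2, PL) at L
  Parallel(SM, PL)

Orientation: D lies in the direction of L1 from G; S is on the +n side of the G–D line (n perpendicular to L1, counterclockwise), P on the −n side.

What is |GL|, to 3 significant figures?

23.9

The slot axis is L1's direction at -31.5°, so u = (cos -31.5°, sin -31.5°) = (0.853, -0.522) and n = (−sin -31.5°, cos -31.5°) = (0.522, 0.853). G is at the origin and D lies 23.2 along u from G, so D = 23.2·u = (19.8, -12.1). Tangency of A1 to both parallel lines with radius 5.7 puts S and P at G ± 5.7·n: S = (2.98, 4.86), P = (-2.98, -4.86). Equal radii place M and L the same way about D: M = D + 5.7·n = (22.8, -7.26), L = D − 5.7·n = (16.8, -17.0). Then |GL| = |L − G| = 23.9.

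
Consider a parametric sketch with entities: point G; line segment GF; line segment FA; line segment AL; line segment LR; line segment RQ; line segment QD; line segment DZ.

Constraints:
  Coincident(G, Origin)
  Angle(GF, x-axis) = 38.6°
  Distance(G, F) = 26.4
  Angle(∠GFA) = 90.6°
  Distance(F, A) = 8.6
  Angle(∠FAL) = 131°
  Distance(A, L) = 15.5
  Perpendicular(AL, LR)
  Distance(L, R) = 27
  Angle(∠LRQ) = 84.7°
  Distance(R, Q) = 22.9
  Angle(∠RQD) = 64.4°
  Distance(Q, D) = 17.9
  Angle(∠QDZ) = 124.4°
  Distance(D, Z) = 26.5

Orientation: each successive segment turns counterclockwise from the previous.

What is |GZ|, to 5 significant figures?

21.503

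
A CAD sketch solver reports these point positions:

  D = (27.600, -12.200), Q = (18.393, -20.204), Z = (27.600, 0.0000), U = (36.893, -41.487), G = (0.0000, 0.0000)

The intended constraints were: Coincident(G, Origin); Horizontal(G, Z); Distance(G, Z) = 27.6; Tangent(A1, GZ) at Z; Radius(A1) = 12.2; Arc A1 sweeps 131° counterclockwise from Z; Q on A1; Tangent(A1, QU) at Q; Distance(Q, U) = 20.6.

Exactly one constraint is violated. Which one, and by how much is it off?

Distance(Q, U) = 20.6 — off by 7.60.

G = (0.00, 0.00) ✓; G.y = 0.00, Z.y = 0.00 ✓; |GZ| = 27.60 ✓; ∠(DZ, ZG) = 90.00° ✓; |DZ| = 12.20 ✓; bearing(D→Q) − bearing(D→Z) = 131.0° ✓; |DQ| = 12.20 ✓; ∠(DQ, QU) = 90.00° ✓; |QU| = 28.20 ✗.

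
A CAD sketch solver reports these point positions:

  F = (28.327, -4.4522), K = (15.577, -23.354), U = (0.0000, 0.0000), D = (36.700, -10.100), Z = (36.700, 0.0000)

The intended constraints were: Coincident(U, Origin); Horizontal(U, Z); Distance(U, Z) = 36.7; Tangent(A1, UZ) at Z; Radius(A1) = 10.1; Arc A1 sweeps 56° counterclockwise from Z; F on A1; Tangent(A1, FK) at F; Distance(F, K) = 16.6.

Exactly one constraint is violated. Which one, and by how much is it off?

Distance(F, K) = 16.6 — off by 6.20.

U = (0.00, 0.00) ✓; U.y = 0.00, Z.y = 0.00 ✓; |UZ| = 36.70 ✓; ∠(DZ, ZU) = 90.00° ✓; |DZ| = 10.10 ✓; bearing(D→F) − bearing(D→Z) = 56.00° ✓; |DF| = 10.10 ✓; ∠(DF, FK) = 90.00° ✓; |FK| = 22.80 ✗.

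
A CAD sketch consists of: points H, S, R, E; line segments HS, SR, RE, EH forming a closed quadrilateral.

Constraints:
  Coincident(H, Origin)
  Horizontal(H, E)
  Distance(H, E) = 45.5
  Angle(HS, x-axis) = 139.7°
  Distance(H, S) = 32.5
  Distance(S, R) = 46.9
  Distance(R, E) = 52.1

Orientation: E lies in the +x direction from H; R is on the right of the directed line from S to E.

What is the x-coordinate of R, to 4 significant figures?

-2.504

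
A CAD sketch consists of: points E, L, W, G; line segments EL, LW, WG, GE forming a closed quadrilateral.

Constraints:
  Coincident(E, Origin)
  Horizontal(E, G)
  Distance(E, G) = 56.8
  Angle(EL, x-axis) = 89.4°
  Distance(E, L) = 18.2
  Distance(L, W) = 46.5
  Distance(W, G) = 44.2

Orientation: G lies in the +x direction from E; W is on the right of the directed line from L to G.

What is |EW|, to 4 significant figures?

31.06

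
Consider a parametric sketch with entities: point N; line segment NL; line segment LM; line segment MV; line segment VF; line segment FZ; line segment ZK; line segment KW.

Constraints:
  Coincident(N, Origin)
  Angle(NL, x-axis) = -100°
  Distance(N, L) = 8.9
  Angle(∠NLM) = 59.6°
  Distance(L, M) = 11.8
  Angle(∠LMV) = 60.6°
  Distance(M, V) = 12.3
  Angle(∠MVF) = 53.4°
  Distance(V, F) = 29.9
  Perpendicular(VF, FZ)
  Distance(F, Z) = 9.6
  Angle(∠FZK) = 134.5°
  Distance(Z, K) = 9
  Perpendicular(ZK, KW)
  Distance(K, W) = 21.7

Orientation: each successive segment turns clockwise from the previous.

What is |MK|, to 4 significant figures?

17.24

N is at the origin; NL runs at -100.0° with length 8.9, so L = (-1.545, -8.765). ∠NLM = 59.6° gives LM at 139.6° from the x-axis; with |LM| = 11.8, M = (-10.53, -1.117). ∠LMV = 60.6° gives MV at 20.20° from the x-axis; with |MV| = 12.3, V = (1.012, 3.130). ∠MVF = 53.4° gives VF at -106.4° from the x-axis; with |VF| = 29.9, F = (-7.430, -25.55). VF ⟂ FZ, so FZ runs at 163.6°; with |FZ| = 9.6, Z = (-16.64, -22.84). ∠FZK = 134.5° gives ZK at 118.1° from the x-axis; with |ZK| = 9.0, K = (-20.88, -14.90). Then |MK| = |K − M| = 17.24.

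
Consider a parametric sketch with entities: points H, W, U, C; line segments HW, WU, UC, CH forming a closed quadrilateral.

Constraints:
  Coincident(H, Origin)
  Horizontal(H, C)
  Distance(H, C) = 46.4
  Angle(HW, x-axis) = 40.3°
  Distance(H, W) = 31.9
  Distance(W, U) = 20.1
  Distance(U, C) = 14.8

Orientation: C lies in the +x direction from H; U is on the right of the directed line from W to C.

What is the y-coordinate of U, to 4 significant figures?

1.944

Checks: |WU| = 20.10 ✓; |UC| = 14.80 ✓.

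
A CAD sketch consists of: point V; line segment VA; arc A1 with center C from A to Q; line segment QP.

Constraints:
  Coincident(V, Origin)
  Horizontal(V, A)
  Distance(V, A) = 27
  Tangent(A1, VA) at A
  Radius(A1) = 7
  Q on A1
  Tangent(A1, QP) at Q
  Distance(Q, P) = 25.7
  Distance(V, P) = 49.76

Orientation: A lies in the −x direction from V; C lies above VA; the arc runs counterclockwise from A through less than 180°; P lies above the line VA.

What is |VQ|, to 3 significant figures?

24.8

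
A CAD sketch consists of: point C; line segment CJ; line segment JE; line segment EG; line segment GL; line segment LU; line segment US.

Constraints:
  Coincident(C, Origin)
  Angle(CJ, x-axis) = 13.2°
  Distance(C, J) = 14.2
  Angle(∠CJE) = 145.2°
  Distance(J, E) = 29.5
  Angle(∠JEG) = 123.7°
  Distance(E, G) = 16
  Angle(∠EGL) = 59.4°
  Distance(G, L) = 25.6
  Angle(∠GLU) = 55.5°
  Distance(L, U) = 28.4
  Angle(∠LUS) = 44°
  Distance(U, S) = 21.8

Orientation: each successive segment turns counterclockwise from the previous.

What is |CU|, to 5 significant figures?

43.056

C is at the origin; CJ runs at 13.2° with length 14.2, so J = (13.825, 3.2426). ∠CJE = 145.2° gives JE at 48.000° from the x-axis; with |JE| = 29.5, E = (33.564, 25.165). ∠JEG = 123.7° gives EG at 104.30° from the x-axis; with |EG| = 16.0, G = (29.612, 40.670). ∠EGL = 59.4° gives GL at -135.10° from the x-axis; with |GL| = 25.6, L = (11.479, 22.599). ∠GLU = 55.5° gives LU at -10.600° from the x-axis; with |LU| = 28.4, U = (39.394, 17.375). Then |CU| = |U − C| = 43.056.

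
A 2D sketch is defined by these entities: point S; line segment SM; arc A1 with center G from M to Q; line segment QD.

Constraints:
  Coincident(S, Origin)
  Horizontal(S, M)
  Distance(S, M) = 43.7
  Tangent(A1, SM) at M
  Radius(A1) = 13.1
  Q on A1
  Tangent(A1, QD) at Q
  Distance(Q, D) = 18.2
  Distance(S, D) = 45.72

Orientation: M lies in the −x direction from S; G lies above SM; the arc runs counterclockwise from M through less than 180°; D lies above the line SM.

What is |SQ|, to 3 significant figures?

33.8

S is at the origin; SM is horizontal with |SM| = 43.7 and M on the −x side, so M = (-43.7, 0.00). The tangent condition forces GM to be normal to SM, so G = M + (0, 13.1) = (-43.7, 13.1). Since GQ ⟂ QD (tangency), |GD| = √(13.1² + 18.2²) = 22.4 regardless of where Q sits on A1. So D lies on both circle(S, 45.72) and circle(G, 22.4); the above-SM intersection is D = (-32.3, 32.4). Q is the foot of the tangent from D: Q = (-30.7, 14.3).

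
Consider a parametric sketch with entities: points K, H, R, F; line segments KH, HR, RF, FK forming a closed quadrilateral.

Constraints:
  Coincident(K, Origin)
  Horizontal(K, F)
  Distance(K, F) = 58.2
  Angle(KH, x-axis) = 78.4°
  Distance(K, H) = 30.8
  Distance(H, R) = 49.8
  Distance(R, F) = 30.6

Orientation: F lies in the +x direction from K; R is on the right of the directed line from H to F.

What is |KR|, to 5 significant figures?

33.347

K is at the origin; KF is horizontal with |KF| = 58.2 and F in +x, so F = (58.2, 0). KH runs at 78.4° with |KH| = 30.8, so H = (6.1932, 30.171). R is determined by |HR| = 49.8 and |RF| = 30.6 together: it lies at the intersection of circle(H, 49.8) and circle(F, 30.6). With |HF| = 60.125, the foot of the radical line on HF is 42.900 from H and the perpendicular offset is √(49.8² − 42.900²) = 25.291. Taking the right-of-HF solution: R = (30.609, -13.233).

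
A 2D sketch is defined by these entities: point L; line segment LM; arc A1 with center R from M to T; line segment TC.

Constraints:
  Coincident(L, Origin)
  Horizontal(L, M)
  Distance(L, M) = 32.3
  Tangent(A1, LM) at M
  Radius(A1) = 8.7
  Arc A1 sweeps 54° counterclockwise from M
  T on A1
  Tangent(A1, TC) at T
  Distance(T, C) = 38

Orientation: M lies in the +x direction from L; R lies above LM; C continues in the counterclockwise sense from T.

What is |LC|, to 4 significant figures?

70.58

L is at the origin; LM is horizontal with |LM| = 32.3 and M on the +x side, so M = (32.30, 0.000). A1 meets LM tangentially, so RM is at right angles to LM, so R = M + (0, 8.7) = (32.30, 8.700). On A1, M sits at bearing -90° from R; a 54° counterclockwise sweep puts T at bearing -36°, so T = R + 8.7·(cos -36°, sin -36°) = (39.34, 3.586). A1 meets TC tangentially, so RT is at right angles to TC, so TC runs along (−sin -36°, cos -36°); with |TC| = 38.0, C = (61.67, 34.33). Then |LC| = |C − L| = 70.58.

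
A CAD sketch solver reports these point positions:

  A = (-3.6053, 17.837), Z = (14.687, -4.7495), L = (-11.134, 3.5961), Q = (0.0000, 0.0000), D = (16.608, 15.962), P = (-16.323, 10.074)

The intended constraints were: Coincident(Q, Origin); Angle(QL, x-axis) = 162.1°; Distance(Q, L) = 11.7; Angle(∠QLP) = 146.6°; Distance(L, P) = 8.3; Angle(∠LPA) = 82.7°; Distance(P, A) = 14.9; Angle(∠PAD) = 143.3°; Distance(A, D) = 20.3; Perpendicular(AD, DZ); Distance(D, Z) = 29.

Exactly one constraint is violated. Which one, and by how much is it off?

Distance(D, Z) = 29 — off by 8.20.

Q = (0.00, 0.00) ✓; QL at 162.1° ✓; |QL| = 11.70 ✓; ∠QLP = 146.6° ✓; |LP| = 8.300 ✓; ∠LPA = 82.70° ✓; |PA| = 14.90 ✓; ∠PAD = 143.3° ✓; |AD| = 20.30 ✓; ∠(AD, DZ) = 90.00° ✓; |DZ| = 20.80 ✗.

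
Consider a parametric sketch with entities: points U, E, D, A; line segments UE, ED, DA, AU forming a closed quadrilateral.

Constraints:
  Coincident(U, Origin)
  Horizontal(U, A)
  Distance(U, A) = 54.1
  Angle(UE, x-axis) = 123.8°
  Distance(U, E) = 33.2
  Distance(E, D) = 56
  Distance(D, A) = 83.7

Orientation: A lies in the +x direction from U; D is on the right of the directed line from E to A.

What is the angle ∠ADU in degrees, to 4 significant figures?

28.99°

Checks: |UA| = 54.10 ✓; |UE| = 33.20 ✓; |ED| = 56.00 ✓; |DA| = 83.70 ✓.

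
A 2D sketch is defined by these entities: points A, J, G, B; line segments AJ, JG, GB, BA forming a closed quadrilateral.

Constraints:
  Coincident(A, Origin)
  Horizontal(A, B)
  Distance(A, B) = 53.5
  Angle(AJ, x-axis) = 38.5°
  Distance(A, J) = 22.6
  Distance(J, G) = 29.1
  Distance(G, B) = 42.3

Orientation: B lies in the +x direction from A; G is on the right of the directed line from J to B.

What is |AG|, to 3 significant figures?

20.3

Checks: |JG| = 29.10 ✓; |GB| = 42.30 ✓.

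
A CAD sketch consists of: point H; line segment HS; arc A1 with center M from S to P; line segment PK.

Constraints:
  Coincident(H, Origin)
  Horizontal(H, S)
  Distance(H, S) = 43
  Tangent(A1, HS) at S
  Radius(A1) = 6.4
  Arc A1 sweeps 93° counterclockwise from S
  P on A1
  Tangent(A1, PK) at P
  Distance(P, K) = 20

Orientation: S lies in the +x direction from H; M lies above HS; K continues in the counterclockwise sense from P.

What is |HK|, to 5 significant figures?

55.231

H is at the origin; H and S share the same y with |HS| = 43.0 and S on the +x side, so S = (43.000, 0.0000). Since A1 is tangent to HS there, MS ⟂ HS, so M = S + (0, 6.4) = (43.000, 6.4000). On A1, S sits at bearing -90° from M; a 93° counterclockwise sweep puts P at bearing 3°, so P = M + 6.4·(cos 3°, sin 3°) = (49.391, 6.7350). A1 meets PK tangentially, so MP is at right angles to PK, so PK runs along (−sin 3°, cos 3°); with |PK| = 20.0, K = (48.345, 26.708). Then |HK| = |K − H| = 55.231.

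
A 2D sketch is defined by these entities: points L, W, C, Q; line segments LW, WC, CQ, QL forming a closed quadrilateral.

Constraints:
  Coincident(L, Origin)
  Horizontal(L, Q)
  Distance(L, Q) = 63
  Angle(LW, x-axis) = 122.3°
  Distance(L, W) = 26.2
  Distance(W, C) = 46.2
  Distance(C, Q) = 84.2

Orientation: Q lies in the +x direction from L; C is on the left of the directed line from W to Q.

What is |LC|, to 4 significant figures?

63.56

Checks: L = (0.00, 0.00) ✓; |WC| = 46.20 ✓; |CQ| = 84.20 ✓.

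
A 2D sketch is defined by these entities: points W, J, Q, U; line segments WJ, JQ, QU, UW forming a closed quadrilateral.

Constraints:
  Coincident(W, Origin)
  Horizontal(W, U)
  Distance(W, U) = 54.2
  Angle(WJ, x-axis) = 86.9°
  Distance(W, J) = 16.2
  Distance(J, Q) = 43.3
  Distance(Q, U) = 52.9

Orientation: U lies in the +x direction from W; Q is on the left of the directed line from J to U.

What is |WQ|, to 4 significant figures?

56.58

Checks: |JQ| = 43.30 ✓; |QU| = 52.90 ✓.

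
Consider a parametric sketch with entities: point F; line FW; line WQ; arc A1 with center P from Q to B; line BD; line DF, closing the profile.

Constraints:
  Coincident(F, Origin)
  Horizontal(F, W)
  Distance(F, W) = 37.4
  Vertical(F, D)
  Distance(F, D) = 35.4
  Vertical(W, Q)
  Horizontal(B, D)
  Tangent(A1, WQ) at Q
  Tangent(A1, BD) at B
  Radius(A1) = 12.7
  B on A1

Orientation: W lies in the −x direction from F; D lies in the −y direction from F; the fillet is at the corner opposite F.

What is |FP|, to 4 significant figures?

33.55

F is at the origin; F and W share the same y with |FW| = 37.4 and W on the −x side, so W = (-37.40, 0.000). FD is vertical with |FD| = 35.4 and D on the −y side, so D = (0.000, -35.40). The virtual corner opposite F is at (-37.40, -35.40). A1 meets WQ tangentially, so PQ is at right angles to WQ and tangency of A1 to BD means the radius PB is perpendicular to BD, with radius 12.7, so the center P sits 12.7 in from both sides at P = (-24.70, -22.70). Then |FP| = |P − F| = 33.55.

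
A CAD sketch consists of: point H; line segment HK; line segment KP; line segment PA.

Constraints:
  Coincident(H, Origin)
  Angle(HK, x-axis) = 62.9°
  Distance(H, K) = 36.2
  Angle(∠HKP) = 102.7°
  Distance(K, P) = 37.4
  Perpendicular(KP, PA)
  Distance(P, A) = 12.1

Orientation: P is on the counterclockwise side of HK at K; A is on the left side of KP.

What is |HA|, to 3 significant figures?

51.0

H is at the origin; HK runs at 62.9° with length 36.2, so K = 36.2·(cos 62.9°, sin 62.9°) = (16.5, 32.2). ∠HKP = 102.7°, so KP runs at 62.9° + (180° − 102.7°) = 140° from the x-axis; with |KP| = 37.4, P = K + 37.4·(cos 140°, sin 140°) = (-12.2, 56.2). KP ⟂ PA; with |PA| = 12.1 on the left of KP, A = P + 12.1·(-0.640, -0.768) = (-20.0, 46.9). Then |HA| = |A − H| = 51.0.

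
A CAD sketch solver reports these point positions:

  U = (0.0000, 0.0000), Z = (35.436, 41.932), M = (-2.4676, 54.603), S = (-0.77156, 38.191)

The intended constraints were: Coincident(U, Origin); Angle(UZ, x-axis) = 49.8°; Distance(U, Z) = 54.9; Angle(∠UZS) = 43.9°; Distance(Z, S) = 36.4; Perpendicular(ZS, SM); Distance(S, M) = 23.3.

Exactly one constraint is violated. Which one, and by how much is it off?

Distance(S, M) = 23.3 — off by 6.80.

U = (0.00, 0.00) ✓; UZ at 49.80° ✓; |UZ| = 54.90 ✓; ∠UZS = 43.90° ✓; |ZS| = 36.40 ✓; ∠(ZS, SM) = 90.00° ✓; |SM| = 16.50 ✗.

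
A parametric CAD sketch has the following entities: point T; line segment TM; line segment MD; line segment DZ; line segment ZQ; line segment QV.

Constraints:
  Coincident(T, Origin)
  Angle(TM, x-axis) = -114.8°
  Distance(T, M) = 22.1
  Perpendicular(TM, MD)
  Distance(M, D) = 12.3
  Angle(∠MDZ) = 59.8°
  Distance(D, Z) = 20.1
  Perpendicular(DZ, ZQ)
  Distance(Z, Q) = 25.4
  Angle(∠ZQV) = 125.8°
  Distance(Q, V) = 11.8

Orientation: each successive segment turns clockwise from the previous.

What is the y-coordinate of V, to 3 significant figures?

-35.3

T is at the origin; TM runs at -114.8° with length 22.1, so M = (-9.27, -20.1). TM ⟂ MD, so MD runs at 155°; with |MD| = 12.3, D = (-20.4, -14.9). ∠MDZ = 59.8° gives DZ at 35.0° from the x-axis; with |DZ| = 20.1, Z = (-3.97, -3.37). DZ ⟂ ZQ, so ZQ runs at -55.0°; with |ZQ| = 25.4, Q = (10.6, -24.2). ∠ZQV = 125.8° gives QV at -109° from the x-axis; with |QV| = 11.8, V = (6.72, -35.3). So V.y = -35.3.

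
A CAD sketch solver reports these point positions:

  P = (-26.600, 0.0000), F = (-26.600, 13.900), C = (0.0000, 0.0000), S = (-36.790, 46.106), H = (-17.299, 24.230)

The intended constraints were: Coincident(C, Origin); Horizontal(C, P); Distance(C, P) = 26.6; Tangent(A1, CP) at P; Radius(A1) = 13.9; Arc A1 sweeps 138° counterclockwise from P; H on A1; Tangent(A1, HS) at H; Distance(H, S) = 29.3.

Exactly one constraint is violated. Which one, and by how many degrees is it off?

Tangent(A1, HS) at H — off by 6.30°.

C = (0.00, 0.00) ✓; C.y = 0.00, P.y = 0.00 ✓; |CP| = 26.60 ✓; ∠(FP, PC) = 90.00° ✓; |FP| = 13.90 ✓; bearing(F→H) − bearing(F→P) = 138.0° ✓; |FH| = 13.90 ✓; ∠(FH, HS) = 96.30° ✗; |HS| = 29.30 ✓.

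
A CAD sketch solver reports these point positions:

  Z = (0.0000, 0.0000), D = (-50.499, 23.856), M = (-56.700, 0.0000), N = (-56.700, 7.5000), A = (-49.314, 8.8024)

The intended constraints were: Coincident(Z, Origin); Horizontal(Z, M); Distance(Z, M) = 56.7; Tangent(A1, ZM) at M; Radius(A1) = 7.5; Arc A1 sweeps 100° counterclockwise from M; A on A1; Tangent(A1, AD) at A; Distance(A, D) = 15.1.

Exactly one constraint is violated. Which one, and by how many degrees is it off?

Tangent(A1, AD) at A — off by 5.50°.

Z = (0.00, 0.00) ✓; Z.y = 0.00, M.y = 0.00 ✓; |ZM| = 56.70 ✓; ∠(NM, MZ) = 90.00° ✓; |NM| = 7.500 ✓; bearing(N→A) − bearing(N→M) = 100.0° ✓; |NA| = 7.500 ✓; ∠(NA, AD) = 95.50° ✗; |AD| = 15.10 ✓.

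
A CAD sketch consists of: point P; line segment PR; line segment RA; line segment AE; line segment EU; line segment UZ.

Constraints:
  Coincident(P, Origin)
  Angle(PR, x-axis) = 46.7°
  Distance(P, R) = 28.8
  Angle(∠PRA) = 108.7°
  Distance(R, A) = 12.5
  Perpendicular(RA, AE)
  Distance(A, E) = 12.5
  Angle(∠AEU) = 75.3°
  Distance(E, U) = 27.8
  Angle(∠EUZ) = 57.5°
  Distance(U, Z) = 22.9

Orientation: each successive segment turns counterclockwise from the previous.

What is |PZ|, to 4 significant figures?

39.16

P is at the origin; PR runs at 46.7° with length 28.8, so R = (19.75, 20.96). ∠PRA = 108.7° gives RA at 118.0° from the x-axis; with |RA| = 12.5, A = (13.88, 32.00). RA is perpendicular to AE, so AE runs at -152.0°; with |AE| = 12.5, E = (2.846, 26.13). ∠AEU = 75.3° gives EU at -47.30° from the x-axis; with |EU| = 27.8, U = (21.70, 5.698). ∠EUZ = 57.5° gives UZ at 75.20° from the x-axis; with |UZ| = 22.9, Z = (27.55, 27.84). Then |PZ| = |Z − P| = 39.16.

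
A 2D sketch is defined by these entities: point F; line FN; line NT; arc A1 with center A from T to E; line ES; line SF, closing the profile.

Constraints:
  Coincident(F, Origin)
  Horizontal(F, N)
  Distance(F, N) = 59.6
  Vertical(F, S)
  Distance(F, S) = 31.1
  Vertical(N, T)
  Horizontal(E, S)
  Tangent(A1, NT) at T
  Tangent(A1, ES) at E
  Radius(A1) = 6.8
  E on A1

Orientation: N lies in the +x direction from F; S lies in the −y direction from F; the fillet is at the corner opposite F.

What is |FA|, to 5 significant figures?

58.123

F is at the origin; F and N share the same y with |FN| = 59.6 and N on the +x side, so N = (59.600, 0.0000). FS is vertical with |FS| = 31.1 and S on the −y side, so S = (0.0000, -31.100). The virtual corner opposite F is at (59.600, -31.100). Tangency of A1 to NT means the radius AT is perpendicular to NT and A1 meets ES tangentially, so AE is at right angles to ES, with radius 6.8, so the center A sits 6.8 in from both sides at A = (52.800, -24.300). Then |FA| = |A − F| = 58.123.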